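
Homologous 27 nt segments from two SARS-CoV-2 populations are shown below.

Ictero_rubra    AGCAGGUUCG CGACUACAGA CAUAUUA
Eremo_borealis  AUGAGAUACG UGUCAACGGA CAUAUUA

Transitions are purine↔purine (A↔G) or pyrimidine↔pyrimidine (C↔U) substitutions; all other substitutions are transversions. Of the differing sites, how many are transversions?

5

The sequences differ at positions 2 (G/U, transversion), 3 (C/G, transversion), 6 (G/A, transition), 8 (U/A, transversion), 11 (C/U, transition), 13 (A/U, transversion), 15 (U/A, transversion), 18 (A/G, transition).
Of the 8 differences, 3 transitions and 5 transversions, so the answer is 5.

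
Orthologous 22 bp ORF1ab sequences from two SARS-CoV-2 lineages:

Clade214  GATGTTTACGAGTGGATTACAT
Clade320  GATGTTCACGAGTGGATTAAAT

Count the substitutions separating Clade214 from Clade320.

2

Mismatches occur at site 7 (T→C), site 20 (C→A).
That gives 2 mismatches out of 22 aligned sites, so the Hamming distance is 2.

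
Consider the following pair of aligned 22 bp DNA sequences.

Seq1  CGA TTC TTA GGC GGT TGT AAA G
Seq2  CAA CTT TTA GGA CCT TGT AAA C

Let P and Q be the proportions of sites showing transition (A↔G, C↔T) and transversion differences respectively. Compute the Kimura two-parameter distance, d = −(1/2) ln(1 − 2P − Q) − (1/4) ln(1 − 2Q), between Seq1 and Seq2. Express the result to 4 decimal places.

The sequences differ at positions 2 (G/A, transition), 4 (T/C, transition), 6 (C/T, transition), 12 (C/A, transversion), 13 (G/C, transversion), 14 (G/C, transversion), 22 (G/C, transversion).
Of the 7 differences, 3 transitions and 4 transversions over 22 sites: P = 3/22 = 0.136364, Q = 4/22 = 0.181818.
d = −0.5·ln(0.545454) − 0.25·ln(0.636364) = −0.5·(-0.606137) − 0.25·(-0.451985) = 0.4161.

0.4161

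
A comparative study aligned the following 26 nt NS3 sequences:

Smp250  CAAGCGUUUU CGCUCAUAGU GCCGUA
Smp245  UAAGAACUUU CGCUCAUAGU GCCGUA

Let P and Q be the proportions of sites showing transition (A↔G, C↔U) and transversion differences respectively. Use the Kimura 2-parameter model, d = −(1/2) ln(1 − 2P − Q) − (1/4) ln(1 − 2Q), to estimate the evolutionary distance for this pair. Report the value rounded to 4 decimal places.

0.1768

Mismatches occur at site 1 (C→U, transition), site 5 (C→A, transversion), site 6 (G→A, transition), site 7 (U→C, transition).
Of the 4 differences, 3 transitions and 1 transversion over 26 sites: P = 3/26 = 0.115385, Q = 1/26 = 0.038462.
d = −0.5·ln(0.730768) − 0.25·ln(0.923076) = −0.5·(-0.313659) − 0.25·(-0.080044) = 0.1768.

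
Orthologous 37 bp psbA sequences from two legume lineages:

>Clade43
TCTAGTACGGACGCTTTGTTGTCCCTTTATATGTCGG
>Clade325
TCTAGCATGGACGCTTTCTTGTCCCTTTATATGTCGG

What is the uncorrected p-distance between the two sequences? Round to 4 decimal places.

0.0811

Differing sites — 6:T/C; 8:C/T; 18:G/C.
There are 3 differences over 37 sites, so p = 3/37 = 0.0811.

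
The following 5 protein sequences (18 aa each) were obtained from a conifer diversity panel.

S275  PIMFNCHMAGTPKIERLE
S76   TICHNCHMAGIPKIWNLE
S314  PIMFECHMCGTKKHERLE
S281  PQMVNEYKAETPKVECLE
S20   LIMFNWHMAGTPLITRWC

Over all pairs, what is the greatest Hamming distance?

13

Pairwise Hamming distances:
  S275 vs S76: 6
  S275 vs S314: 4
  S275 vs S281: 8
  S275 vs S20: 6
  S76 vs S314: 10
  S76 vs S281: 12
  S76 vs S20: 10
  S314 vs S281: 11
  S314 vs S20: 10
  S281 vs S20: 13
The largest is 13, between S281 and S20.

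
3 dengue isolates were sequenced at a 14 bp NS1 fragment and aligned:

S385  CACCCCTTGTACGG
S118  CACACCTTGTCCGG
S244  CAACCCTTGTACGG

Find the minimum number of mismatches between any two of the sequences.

1

Pairwise Hamming distances:
  S385 vs S118: 2
  S385 vs S244: 1
  S118 vs S244: 3
The smallest is 1, between S385 and S244.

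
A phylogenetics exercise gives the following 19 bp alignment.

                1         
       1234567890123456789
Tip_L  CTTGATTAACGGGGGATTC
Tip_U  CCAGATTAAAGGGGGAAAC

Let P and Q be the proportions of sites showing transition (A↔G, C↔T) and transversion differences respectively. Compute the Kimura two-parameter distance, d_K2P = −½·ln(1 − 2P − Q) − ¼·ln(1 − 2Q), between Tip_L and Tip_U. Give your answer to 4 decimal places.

0.3264

Mismatches occur at site 2 (T/C, transition), site 3 (T/A, transversion), site 10 (C/A, transversion), site 17 (T/A, transversion), site 18 (T/A, transversion).
Of the 5 differences, 1 transition and 4 transversions over 19 sites: P = 1/19 = 0.052632, Q = 4/19 = 0.210526.
d = −0.5·ln(0.684210) − 0.25·ln(0.578948) = −0.5·(-0.379490) − 0.25·(-0.546543) = 0.3264.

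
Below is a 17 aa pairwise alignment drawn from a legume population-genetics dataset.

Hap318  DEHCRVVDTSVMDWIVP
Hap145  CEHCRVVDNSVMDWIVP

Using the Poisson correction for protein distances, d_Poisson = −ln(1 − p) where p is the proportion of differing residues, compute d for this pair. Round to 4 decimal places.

Differing sites — 1:D/C; 9:T/N.
p = 2/17 = 0.117647.
d = −ln(1 − 0.117647) = −ln(0.882353) = 0.1252.

0.1252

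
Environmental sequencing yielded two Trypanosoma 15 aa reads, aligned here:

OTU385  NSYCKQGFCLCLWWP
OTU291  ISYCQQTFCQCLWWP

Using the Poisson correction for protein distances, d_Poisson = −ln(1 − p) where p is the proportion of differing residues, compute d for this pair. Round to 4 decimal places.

0.3102

Mismatches occur at site 1 (N↔I), site 5 (K↔Q), site 7 (G↔T), site 10 (L↔Q).
p = 4/15 = 0.266667.
d = −ln(1 − 0.266667) = −ln(0.733333) = 0.3102.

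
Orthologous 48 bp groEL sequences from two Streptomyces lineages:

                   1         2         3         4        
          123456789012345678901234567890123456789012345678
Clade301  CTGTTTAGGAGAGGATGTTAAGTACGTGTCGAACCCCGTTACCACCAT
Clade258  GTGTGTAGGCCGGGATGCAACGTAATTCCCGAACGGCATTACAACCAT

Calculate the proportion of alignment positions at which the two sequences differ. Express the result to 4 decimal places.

0.3333

Differing sites — 1:C/G; 5:T/G; 10:A/C; 11:G/C; 12:A/G; 18:T/C; 19:T/A; 21:A/C; 25:C/A; 26:G/T; 28:G/C; 29:T/C; 35:C/G; 36:C/G; 38:G/A; 43:C/A.
There are 16 differences over 48 sites, so p = 16/48 = 0.3333.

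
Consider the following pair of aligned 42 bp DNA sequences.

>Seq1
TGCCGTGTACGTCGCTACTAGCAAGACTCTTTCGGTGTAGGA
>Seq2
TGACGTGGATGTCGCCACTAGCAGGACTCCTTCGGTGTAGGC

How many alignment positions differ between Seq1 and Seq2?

7

Mismatches occur at site 3 (C↔A), site 8 (T↔G), site 10 (C↔T), site 16 (T↔C), site 24 (A↔G), site 30 (T↔C), site 42 (A↔C).
That gives 7 mismatches out of 42 aligned sites, so the Hamming distance is 7.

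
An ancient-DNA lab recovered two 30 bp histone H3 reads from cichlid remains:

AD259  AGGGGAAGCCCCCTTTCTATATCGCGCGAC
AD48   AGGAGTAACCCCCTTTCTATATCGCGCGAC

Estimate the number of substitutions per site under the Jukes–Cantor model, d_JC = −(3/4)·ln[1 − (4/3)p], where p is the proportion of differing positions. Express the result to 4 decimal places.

0.1073

Differing sites — 4:G/A; 6:A/T; 8:G/A.
p = 3/30 = 0.100000.
d = −0.75 · ln(1 − (4/3)·0.100000) = −0.75 · ln(0.866667) = −0.75 · (-0.143100) = 0.1073.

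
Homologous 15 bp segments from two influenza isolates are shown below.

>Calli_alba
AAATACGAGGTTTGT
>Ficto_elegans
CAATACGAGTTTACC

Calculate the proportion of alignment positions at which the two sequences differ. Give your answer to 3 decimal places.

The sequences differ at positions 1 (A/C), 10 (G/T), 13 (T/A), 14 (G/C), 15 (T/C).
There are 5 differences over 15 sites, so p = 5/15 = 0.333.

0.333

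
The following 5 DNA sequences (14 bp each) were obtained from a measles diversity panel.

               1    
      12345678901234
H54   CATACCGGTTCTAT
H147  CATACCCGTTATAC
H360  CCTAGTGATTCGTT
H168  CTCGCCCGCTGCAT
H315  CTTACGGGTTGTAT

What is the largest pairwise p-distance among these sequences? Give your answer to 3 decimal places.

0.786

Pairwise Hamming distances:
  H54 vs H147: 3
  H54 vs H360: 6
  H54 vs H168: 7
  H54 vs H315: 3
  H147 vs H360: 9
  H147 vs H168: 7
  H147 vs H315: 5
  H360 vs H168: 11
  H360 vs H315: 7
  H168 vs H315: 6
The largest is 11 mismatches, between H360 and H168; p = 11/14 = 0.786.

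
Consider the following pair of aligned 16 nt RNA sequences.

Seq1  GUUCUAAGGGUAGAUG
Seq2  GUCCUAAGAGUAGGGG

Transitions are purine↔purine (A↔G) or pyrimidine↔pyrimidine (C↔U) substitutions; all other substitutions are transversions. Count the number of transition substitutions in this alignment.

Differing sites — 3:U/C (Ti); 9:G/A (Ti); 14:A/G (Ti); 15:U/G (Tv).
Of the 4 differences, 3 transitions and 1 transversion, so the answer is 3.

3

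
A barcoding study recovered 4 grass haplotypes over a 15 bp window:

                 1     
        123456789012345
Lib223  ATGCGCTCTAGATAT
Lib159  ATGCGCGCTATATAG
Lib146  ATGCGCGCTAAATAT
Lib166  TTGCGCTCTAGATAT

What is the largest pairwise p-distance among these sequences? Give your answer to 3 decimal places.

Pairwise Hamming distances:
  Lib223 vs Lib159: 3
  Lib223 vs Lib146: 2
  Lib223 vs Lib166: 1
  Lib159 vs Lib146: 2
  Lib159 vs Lib166: 4
  Lib146 vs Lib166: 3
The largest is 4 mismatches, between Lib159 and Lib166; p = 4/15 = 0.267.

0.267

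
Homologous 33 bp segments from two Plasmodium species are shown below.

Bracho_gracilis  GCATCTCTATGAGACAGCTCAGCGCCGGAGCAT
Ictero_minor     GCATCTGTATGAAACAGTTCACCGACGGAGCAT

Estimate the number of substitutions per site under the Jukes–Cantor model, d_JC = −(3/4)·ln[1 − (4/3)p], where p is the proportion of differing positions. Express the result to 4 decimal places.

Mismatches occur at site 7 (C/G), site 13 (G/A), site 18 (C/T), site 22 (G/C), site 25 (C/A).
p = 5/33 = 0.151515.
d = −0.75 · ln(1 − (4/3)·0.151515) = −0.75 · ln(0.797980) = −0.75 · (-0.225672) = 0.1693.

0.1693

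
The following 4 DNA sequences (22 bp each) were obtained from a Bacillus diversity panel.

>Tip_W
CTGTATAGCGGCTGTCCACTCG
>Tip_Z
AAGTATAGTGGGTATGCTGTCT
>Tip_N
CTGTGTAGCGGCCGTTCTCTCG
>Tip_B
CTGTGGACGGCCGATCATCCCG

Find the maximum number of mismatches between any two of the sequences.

Pairwise Hamming distances:
  Tip_W vs Tip_Z: 9
  Tip_W vs Tip_N: 4
  Tip_W vs Tip_B: 10
  Tip_Z vs Tip_N: 10
  Tip_Z vs Tip_B: 14
  Tip_N vs Tip_B: 9
The largest is 14, between Tip_Z and Tip_B.

14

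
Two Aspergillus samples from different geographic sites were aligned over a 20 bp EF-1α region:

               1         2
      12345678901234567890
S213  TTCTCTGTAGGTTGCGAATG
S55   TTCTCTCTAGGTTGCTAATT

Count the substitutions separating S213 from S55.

Mismatches occur at site 7 (G/C), site 16 (G/T), site 20 (G/T).
That gives 3 mismatches out of 20 aligned sites, so the Hamming distance is 3.

3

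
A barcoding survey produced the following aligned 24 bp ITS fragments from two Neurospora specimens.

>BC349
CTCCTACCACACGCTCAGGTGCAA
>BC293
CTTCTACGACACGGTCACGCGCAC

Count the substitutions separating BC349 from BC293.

Mismatches occur at site 3 (C/T), site 8 (C/G), site 14 (C/G), site 18 (G/C), site 20 (T/C), site 24 (A/C).
That gives 6 mismatches out of 24 aligned sites, so the Hamming distance is 6.

6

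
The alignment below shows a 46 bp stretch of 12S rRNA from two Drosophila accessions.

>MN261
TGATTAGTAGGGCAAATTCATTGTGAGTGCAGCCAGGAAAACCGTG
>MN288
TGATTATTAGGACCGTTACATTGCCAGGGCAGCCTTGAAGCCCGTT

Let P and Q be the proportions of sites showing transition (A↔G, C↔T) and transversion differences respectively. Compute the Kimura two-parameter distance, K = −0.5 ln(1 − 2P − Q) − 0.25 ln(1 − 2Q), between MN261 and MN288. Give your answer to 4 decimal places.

The sequences differ at positions 7 (G/T, transversion), 12 (G/A, transition), 14 (A/C, transversion), 15 (A/G, transition), 16 (A/T, transversion), 18 (T/A, transversion), 24 (T/C, transition), 25 (G/C, transversion), 28 (T/G, transversion), 35 (A/T, transversion), 36 (G/T, transversion), 40 (A/G, transition), 41 (A/C, transversion), 46 (G/T, transversion).
Of the 14 differences, 4 transitions and 10 transversions over 46 sites: P = 4/46 = 0.086957, Q = 10/46 = 0.217391.
d = −0.5·ln(0.608695) − 0.25·ln(0.565218) = −0.5·(-0.496438) − 0.25·(-0.570544) = 0.3909.

0.3909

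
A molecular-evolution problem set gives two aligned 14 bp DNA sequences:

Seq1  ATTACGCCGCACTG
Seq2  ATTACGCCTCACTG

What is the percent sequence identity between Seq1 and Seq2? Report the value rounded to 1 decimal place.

The sequences differ at position 9 (G/T).
13 of the 14 sites match, so the percent identity is 13/14 × 100 = 92.9%.

92.9%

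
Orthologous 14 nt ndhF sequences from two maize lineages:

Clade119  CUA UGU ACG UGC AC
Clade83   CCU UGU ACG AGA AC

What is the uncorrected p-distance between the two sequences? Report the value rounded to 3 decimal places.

0.286

The sequences differ at positions 2 (U/C), 3 (A/U), 10 (U/A), 12 (C/A).
There are 4 differences over 14 sites, so p = 4/14 = 0.286.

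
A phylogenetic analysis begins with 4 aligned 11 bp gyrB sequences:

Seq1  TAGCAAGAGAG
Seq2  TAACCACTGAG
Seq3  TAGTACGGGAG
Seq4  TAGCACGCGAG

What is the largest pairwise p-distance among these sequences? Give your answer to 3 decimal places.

0.545

Pairwise Hamming distances:
  Seq1 vs Seq2: 4
  Seq1 vs Seq3: 3
  Seq1 vs Seq4: 2
  Seq2 vs Seq3: 6
  Seq2 vs Seq4: 5
  Seq3 vs Seq4: 2
The largest is 6 mismatches, between Seq2 and Seq3; p = 6/11 = 0.545.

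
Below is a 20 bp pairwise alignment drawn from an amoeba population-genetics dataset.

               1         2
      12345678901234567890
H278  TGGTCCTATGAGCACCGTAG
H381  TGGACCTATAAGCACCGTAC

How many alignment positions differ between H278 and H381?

Differing sites — 4:T/A; 10:G/A; 20:G/C.
That gives 3 mismatches out of 20 aligned sites, so the Hamming distance is 3.

3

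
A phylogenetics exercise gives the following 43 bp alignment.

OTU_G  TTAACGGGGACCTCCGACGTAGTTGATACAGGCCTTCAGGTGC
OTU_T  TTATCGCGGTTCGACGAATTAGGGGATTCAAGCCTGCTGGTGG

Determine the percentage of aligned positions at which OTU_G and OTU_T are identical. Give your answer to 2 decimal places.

The sequences differ at positions 4 (A/T), 7 (G/C), 10 (A/T), 11 (C/T), 13 (T/G), 14 (C/A), 18 (C/A), 19 (G/T), 23 (T/G), 24 (T/G), 28 (A/T), 31 (G/A), 36 (T/G), 38 (A/T), 43 (C/G).
28 of the 43 sites match, so the percent identity is 28/43 × 100 = 65.12%.

65.12%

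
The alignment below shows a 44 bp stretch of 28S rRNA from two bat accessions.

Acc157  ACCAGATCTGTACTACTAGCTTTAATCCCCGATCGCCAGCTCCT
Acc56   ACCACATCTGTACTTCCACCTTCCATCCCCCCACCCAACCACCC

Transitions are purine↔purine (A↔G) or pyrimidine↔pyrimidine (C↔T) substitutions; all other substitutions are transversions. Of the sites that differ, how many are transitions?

3

Mismatches occur at site 5 (G↔C, transversion), site 15 (A↔T, transversion), site 17 (T↔C, transition), site 19 (G↔C, transversion), site 23 (T↔C, transition), site 24 (A↔C, transversion), site 31 (G↔C, transversion), site 32 (A↔C, transversion), site 33 (T↔A, transversion), site 35 (G↔C, transversion), site 37 (C↔A, transversion), site 39 (G↔C, transversion), site 41 (T↔A, transversion), site 44 (T↔C, transition).
Of the 14 differences, 3 transitions and 11 transversions, so the answer is 3.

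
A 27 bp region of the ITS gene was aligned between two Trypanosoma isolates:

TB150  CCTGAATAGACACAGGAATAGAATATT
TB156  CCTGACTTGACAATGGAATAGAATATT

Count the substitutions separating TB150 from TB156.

Differing sites — 6:A/C; 8:A/T; 13:C/A; 14:A/T.
That gives 4 mismatches out of 27 aligned sites, so the Hamming distance is 4.

4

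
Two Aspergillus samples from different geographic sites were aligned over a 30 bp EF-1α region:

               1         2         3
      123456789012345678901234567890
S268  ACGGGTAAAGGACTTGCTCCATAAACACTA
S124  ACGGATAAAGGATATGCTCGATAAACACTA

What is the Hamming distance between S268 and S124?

Differing sites — 5:G/A; 13:C/T; 14:T/A; 20:C/G.
That gives 4 mismatches out of 30 aligned sites, so the Hamming distance is 4.

4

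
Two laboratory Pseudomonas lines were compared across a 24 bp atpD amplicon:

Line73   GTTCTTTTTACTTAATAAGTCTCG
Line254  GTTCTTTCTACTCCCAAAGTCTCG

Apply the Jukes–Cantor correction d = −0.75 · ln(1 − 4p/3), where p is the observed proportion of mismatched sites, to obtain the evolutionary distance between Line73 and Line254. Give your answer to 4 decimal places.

0.2441

The sequences differ at positions 8 (T/C), 13 (T/C), 14 (A/C), 15 (A/C), 16 (T/A).
p = 5/24 = 0.208333.
d = −0.75 · ln(1 − (4/3)·0.208333) = −0.75 · ln(0.722223) = −0.75 · (-0.325421) = 0.2441.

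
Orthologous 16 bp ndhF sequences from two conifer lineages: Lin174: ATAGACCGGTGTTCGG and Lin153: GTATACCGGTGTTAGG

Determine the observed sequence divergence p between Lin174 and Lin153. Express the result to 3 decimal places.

0.188

The sequences differ at positions 1 (A/G), 4 (G/T), 14 (C/A).
There are 3 differences over 16 sites, so p = 3/16 = 0.188.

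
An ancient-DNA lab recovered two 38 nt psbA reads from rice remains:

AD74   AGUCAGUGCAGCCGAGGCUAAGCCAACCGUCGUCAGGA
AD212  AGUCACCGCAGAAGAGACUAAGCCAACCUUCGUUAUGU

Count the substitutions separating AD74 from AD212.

Differing sites — 6:G/C; 7:U/C; 12:C/A; 13:C/A; 17:G/A; 29:G/U; 34:C/U; 36:G/U; 38:A/U.
That gives 9 mismatches out of 38 aligned sites, so the Hamming distance is 9.

9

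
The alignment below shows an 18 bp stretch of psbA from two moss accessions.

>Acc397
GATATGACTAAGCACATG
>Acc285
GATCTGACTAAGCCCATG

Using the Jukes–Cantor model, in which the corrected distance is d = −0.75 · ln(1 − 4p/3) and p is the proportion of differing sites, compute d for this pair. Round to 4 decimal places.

Differing sites — 4:A/C; 14:A/C.
p = 2/18 = 0.111111.
d = −0.75 · ln(1 − (4/3)·0.111111) = −0.75 · ln(0.851852) = −0.75 · (-0.160342) = 0.1203.

0.1203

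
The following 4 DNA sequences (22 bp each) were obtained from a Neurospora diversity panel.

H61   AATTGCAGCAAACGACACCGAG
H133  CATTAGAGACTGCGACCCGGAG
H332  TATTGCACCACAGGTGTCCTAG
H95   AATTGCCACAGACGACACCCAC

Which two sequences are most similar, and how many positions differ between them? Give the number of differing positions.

5

Pairwise Hamming distances:
  H61 vs H133: 9
  H61 vs H332: 8
  H61 vs H95: 5
  H133 vs H332: 14
  H133 vs H95: 13
  H332 vs H95: 10
The smallest is 5, between H61 and H95.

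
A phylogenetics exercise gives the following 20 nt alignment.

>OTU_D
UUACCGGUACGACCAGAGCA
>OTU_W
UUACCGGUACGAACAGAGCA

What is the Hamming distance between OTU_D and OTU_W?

1

Differing sites — 13:C/A.
That gives 1 mismatch out of 20 aligned sites, so the Hamming distance is 1.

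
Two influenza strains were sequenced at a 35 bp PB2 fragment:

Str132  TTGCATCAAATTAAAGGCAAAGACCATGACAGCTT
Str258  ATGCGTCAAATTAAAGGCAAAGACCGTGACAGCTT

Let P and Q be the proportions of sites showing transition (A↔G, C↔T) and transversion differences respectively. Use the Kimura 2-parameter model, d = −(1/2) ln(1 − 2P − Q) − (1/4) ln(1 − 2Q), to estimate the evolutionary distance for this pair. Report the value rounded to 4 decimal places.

Differing sites — 1:T/A (Tv); 5:A/G (Ti); 26:A/G (Ti).
Of the 3 differences, 2 transitions and 1 transversion over 35 sites: P = 2/35 = 0.057143, Q = 1/35 = 0.028571.
d = −0.5·ln(0.857143) − 0.25·ln(0.942858) = −0.5·(-0.154151) − 0.25·(-0.058840) = 0.0918.

0.0918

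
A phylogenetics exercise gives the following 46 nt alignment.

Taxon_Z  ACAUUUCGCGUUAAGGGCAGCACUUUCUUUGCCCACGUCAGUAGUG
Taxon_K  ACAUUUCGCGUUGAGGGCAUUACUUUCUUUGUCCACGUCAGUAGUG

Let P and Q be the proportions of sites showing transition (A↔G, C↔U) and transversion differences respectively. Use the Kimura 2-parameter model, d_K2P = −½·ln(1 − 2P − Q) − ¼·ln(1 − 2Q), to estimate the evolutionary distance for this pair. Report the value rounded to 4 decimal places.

0.0937

Mismatches occur at site 13 (A→G, transition), site 20 (G→U, transversion), site 21 (C→U, transition), site 32 (C→U, transition).
Of the 4 differences, 3 transitions and 1 transversion over 46 sites: P = 3/46 = 0.065217, Q = 1/46 = 0.021739.
d = −0.5·ln(0.847827) − 0.25·ln(0.956522) = −0.5·(-0.165079) − 0.25·(-0.044451) = 0.0937.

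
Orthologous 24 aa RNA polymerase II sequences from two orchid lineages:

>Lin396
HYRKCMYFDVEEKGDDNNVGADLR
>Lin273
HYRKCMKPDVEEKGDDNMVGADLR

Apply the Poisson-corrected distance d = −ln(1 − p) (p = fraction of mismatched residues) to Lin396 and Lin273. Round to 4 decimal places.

Mismatches occur at site 7 (Y/K), site 8 (F/P), site 18 (N/M).
p = 3/24 = 0.125000.
d = −ln(1 − 0.125000) = −ln(0.875000) = 0.1335.

0.1335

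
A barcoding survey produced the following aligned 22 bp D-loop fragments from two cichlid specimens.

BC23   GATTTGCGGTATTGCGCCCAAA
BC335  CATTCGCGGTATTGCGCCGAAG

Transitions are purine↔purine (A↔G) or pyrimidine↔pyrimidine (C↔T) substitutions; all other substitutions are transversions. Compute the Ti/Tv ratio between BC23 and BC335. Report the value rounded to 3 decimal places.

1.000

The sequences differ at positions 1 (G/C, transversion), 5 (T/C, transition), 19 (C/G, transversion), 22 (A/G, transition).
Of the 4 differences, 2 transitions and 2 transversions, so Ti/Tv = 2/2 = 1.000.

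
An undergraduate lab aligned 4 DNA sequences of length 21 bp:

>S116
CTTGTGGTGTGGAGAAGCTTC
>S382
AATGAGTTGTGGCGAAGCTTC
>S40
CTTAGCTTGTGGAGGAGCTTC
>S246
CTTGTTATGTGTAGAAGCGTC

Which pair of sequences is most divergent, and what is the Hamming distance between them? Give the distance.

8

Pairwise Hamming distances:
  S116 vs S382: 5
  S116 vs S40: 5
  S116 vs S246: 4
  S382 vs S40: 7
  S382 vs S246: 8
  S40 vs S246: 7
The largest is 8, between S382 and S246.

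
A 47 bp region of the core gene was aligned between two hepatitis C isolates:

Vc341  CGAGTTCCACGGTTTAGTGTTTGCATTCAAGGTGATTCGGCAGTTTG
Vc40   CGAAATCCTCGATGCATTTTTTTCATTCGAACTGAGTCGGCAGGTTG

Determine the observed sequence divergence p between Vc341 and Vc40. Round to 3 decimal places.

The sequences differ at positions 4 (G/A), 5 (T/A), 9 (A/T), 12 (G/A), 14 (T/G), 15 (T/C), 17 (G/T), 19 (G/T), 23 (G/T), 29 (A/G), 31 (G/A), 32 (G/C), 36 (T/G), 44 (T/G).
There are 14 differences over 47 sites, so p = 14/47 = 0.298.

0.298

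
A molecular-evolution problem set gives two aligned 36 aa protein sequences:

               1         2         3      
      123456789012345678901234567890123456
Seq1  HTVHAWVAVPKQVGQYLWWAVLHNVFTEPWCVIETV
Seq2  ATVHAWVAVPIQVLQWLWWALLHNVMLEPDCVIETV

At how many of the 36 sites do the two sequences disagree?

Differing sites — 1:H/A; 11:K/I; 14:G/L; 16:Y/W; 21:V/L; 26:F/M; 27:T/L; 30:W/D.
That gives 8 mismatches out of 36 aligned sites, so the Hamming distance is 8.

8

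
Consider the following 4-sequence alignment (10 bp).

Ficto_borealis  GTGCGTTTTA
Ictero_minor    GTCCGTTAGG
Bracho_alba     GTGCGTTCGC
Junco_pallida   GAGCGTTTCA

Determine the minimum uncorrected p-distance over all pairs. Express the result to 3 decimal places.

0.200

Pairwise Hamming distances:
  Ficto_borealis vs Ictero_minor: 4
  Ficto_borealis vs Bracho_alba: 3
  Ficto_borealis vs Junco_pallida: 2
  Ictero_minor vs Bracho_alba: 3
  Ictero_minor vs Junco_pallida: 5
  Bracho_alba vs Junco_pallida: 4
The smallest is 2 mismatches, between Ficto_borealis and Junco_pallida; p = 2/10 = 0.200.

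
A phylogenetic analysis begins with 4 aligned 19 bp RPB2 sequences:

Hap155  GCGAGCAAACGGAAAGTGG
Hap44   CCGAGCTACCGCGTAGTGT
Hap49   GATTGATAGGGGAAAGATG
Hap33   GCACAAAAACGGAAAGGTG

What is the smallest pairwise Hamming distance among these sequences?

Pairwise Hamming distances:
  Hap155 vs Hap44: 7
  Hap155 vs Hap49: 9
  Hap155 vs Hap33: 6
  Hap44 vs Hap49: 13
  Hap44 vs Hap33: 13
  Hap49 vs Hap33: 8
The smallest is 6, between Hap155 and Hap33.

6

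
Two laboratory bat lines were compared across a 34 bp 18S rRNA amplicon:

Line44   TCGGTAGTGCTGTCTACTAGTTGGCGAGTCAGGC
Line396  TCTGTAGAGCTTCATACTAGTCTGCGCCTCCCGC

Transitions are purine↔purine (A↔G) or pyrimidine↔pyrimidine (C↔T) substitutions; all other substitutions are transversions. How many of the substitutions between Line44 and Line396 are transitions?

The sequences differ at positions 3 (G/T, transversion), 8 (T/A, transversion), 12 (G/T, transversion), 13 (T/C, transition), 14 (C/A, transversion), 22 (T/C, transition), 23 (G/T, transversion), 27 (A/C, transversion), 28 (G/C, transversion), 31 (A/C, transversion), 32 (G/C, transversion).
Of the 11 differences, 2 transitions and 9 transversions, so the answer is 2.

2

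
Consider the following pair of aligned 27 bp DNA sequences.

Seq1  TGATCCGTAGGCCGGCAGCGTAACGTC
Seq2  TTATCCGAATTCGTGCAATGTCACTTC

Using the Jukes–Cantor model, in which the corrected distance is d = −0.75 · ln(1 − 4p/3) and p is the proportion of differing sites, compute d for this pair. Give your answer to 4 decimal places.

Differing sites — 2:G/T; 8:T/A; 10:G/T; 11:G/T; 13:C/G; 14:G/T; 18:G/A; 19:C/T; 22:A/C; 25:G/T.
p = 10/27 = 0.370370.
d = −0.75 · ln(1 − (4/3)·0.370370) = −0.75 · ln(0.506173) = −0.75 · (-0.680877) = 0.5107.

0.5107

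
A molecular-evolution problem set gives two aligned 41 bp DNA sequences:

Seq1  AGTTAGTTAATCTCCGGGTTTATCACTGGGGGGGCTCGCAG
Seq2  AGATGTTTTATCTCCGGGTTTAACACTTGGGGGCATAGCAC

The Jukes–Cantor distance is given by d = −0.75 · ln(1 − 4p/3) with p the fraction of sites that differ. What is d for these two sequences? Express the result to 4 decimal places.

0.2950

Differing sites — 3:T/A; 5:A/G; 6:G/T; 9:A/T; 23:T/A; 28:G/T; 34:G/C; 35:C/A; 37:C/A; 41:G/C.
p = 10/41 = 0.243902.
d = −0.75 · ln(1 − (4/3)·0.243902) = −0.75 · ln(0.674797) = −0.75 · (-0.393343) = 0.2950.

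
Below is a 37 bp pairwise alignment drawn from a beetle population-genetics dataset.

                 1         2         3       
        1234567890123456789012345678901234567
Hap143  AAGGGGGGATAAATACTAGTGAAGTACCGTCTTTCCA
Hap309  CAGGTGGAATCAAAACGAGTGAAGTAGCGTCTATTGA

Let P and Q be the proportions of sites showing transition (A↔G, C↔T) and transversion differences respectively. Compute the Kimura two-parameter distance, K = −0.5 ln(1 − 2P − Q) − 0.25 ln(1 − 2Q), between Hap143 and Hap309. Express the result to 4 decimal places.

Differing sites — 1:A/C (Tv); 5:G/T (Tv); 8:G/A (Ti); 11:A/C (Tv); 14:T/A (Tv); 17:T/G (Tv); 27:C/G (Tv); 33:T/A (Tv); 35:C/T (Ti); 36:C/G (Tv).
Of the 10 differences, 2 transitions and 8 transversions over 37 sites: P = 2/37 = 0.054054, Q = 8/37 = 0.216216.
d = −0.5·ln(0.675676) − 0.25·ln(0.567568) = −0.5·(-0.392042) − 0.25·(-0.566395) = 0.3376.

0.3376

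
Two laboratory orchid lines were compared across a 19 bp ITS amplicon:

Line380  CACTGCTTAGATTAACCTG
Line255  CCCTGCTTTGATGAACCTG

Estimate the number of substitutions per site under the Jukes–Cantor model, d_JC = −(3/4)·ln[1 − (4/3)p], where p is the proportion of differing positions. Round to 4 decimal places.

0.1773

Differing sites — 2:A/C; 9:A/T; 13:T/G.
p = 3/19 = 0.157895.
d = −0.75 · ln(1 − (4/3)·0.157895) = −0.75 · ln(0.789473) = −0.75 · (-0.236390) = 0.1773.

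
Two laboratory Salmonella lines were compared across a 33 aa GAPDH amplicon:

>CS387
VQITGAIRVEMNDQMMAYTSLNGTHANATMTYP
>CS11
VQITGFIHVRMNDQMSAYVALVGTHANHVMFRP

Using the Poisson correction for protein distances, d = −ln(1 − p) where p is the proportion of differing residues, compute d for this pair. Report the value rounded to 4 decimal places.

0.4055

The sequences differ at positions 6 (A/F), 8 (R/H), 10 (E/R), 16 (M/S), 19 (T/V), 20 (S/A), 22 (N/V), 28 (A/H), 29 (T/V), 31 (T/F), 32 (Y/R).
p = 11/33 = 0.333333.
d = −ln(1 − 0.333333) = −ln(0.666667) = 0.4055.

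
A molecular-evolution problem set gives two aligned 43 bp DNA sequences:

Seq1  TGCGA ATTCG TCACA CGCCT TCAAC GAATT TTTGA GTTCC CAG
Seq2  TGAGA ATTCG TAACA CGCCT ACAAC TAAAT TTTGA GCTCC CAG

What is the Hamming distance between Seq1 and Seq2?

6

Differing sites — 3:C/A; 12:C/A; 21:T/A; 26:G/T; 29:T/A; 37:T/C.
That gives 6 mismatches out of 43 aligned sites, so the Hamming distance is 6.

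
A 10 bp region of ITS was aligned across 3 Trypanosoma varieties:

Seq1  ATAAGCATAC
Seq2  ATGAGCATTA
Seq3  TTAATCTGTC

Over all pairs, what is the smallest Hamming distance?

3

Pairwise Hamming distances:
  Seq1 vs Seq2: 3
  Seq1 vs Seq3: 5
  Seq2 vs Seq3: 6
The smallest is 3, between Seq1 and Seq2.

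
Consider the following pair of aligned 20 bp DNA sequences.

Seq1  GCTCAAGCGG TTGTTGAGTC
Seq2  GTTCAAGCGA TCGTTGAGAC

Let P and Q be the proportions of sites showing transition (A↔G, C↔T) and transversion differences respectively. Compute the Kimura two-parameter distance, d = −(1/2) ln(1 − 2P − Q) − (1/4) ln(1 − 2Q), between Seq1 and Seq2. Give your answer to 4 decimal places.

0.2417

Differing sites — 2:C/T (Ti); 10:G/A (Ti); 12:T/C (Ti); 19:T/A (Tv).
Of the 4 differences, 3 transitions and 1 transversion over 20 sites: P = 3/20 = 0.150000, Q = 1/20 = 0.050000.
d = −0.5·ln(0.650000) − 0.25·ln(0.900000) = −0.5·(-0.430783) − 0.25·(-0.105361) = 0.2417.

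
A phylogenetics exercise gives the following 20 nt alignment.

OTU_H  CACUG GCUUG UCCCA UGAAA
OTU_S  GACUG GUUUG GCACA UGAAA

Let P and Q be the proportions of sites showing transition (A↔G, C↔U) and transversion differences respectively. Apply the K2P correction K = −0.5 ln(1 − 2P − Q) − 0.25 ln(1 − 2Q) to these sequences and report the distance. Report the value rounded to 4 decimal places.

Mismatches occur at site 1 (C↔G, transversion), site 7 (C↔U, transition), site 11 (U↔G, transversion), site 13 (C↔A, transversion).
Of the 4 differences, 1 transition and 3 transversions over 20 sites: P = 1/20 = 0.050000, Q = 3/20 = 0.150000.
d = −0.5·ln(0.750000) − 0.25·ln(0.700000) = −0.5·(-0.287682) − 0.25·(-0.356675) = 0.2330.

0.2330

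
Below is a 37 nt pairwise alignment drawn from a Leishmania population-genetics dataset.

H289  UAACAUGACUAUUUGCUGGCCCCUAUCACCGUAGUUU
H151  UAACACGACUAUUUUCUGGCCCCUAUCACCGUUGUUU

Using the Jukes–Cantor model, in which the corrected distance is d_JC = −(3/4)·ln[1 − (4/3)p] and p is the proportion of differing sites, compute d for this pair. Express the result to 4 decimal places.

0.0858

Differing sites — 6:U/C; 15:G/U; 33:A/U.
p = 3/37 = 0.081081.
d = −0.75 · ln(1 − (4/3)·0.081081) = −0.75 · ln(0.891892) = −0.75 · (-0.114410) = 0.0858.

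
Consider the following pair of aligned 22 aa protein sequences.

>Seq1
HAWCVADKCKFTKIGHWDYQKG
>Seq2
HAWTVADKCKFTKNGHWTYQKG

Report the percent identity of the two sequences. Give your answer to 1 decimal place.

86.4%

Mismatches occur at site 4 (C/T), site 14 (I/N), site 18 (D/T).
19 of the 22 sites match, so the percent identity is 19/22 × 100 = 86.4%.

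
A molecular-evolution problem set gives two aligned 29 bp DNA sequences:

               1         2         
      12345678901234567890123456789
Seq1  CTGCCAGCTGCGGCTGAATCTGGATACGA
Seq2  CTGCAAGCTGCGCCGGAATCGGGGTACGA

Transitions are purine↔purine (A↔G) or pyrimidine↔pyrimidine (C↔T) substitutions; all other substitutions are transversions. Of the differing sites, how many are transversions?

The sequences differ at positions 5 (C/A, transversion), 13 (G/C, transversion), 15 (T/G, transversion), 21 (T/G, transversion), 24 (A/G, transition).
Of the 5 differences, 1 transition and 4 transversions, so the answer is 4.

4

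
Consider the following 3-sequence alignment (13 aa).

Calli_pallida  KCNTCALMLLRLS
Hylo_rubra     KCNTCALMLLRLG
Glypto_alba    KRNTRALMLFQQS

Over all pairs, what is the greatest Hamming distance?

6

Pairwise Hamming distances:
  Calli_pallida vs Hylo_rubra: 1
  Calli_pallida vs Glypto_alba: 5
  Hylo_rubra vs Glypto_alba: 6
The largest is 6, between Hylo_rubra and Glypto_alba.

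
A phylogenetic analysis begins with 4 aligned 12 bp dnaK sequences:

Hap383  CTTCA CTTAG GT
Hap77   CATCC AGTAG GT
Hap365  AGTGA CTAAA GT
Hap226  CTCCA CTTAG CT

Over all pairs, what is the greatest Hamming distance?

Pairwise Hamming distances:
  Hap383 vs Hap77: 4
  Hap383 vs Hap365: 5
  Hap383 vs Hap226: 2
  Hap77 vs Hap365: 8
  Hap77 vs Hap226: 6
  Hap365 vs Hap226: 7
The largest is 8, between Hap77 and Hap365.

8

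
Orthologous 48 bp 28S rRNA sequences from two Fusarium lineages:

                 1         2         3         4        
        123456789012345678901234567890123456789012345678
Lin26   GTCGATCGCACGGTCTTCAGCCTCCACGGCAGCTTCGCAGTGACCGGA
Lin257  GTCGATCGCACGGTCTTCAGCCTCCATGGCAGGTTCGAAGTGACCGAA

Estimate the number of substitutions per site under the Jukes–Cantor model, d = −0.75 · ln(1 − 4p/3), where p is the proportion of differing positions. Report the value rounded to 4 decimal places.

0.0883

Mismatches occur at site 27 (C/T), site 33 (C/G), site 38 (C/A), site 47 (G/A).
p = 4/48 = 0.083333.
d = −0.75 · ln(1 − (4/3)·0.083333) = −0.75 · ln(0.888889) = −0.75 · (-0.117783) = 0.0883.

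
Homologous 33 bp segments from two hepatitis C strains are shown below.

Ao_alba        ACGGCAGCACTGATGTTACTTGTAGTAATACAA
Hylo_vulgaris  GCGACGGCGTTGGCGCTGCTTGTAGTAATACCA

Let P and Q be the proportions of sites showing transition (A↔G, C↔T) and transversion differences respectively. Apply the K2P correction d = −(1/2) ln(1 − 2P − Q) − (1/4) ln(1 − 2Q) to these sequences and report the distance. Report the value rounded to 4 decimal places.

Mismatches occur at site 1 (A/G, transition), site 4 (G/A, transition), site 6 (A/G, transition), site 9 (A/G, transition), site 10 (C/T, transition), site 13 (A/G, transition), site 14 (T/C, transition), site 16 (T/C, transition), site 18 (A/G, transition), site 32 (A/C, transversion).
Of the 10 differences, 9 transitions and 1 transversion over 33 sites: P = 9/33 = 0.272727, Q = 1/33 = 0.030303.
d = −0.5·ln(0.424243) − 0.25·ln(0.939394) = −0.5·(-0.857449) − 0.25·(-0.062520) = 0.4444.

0.4444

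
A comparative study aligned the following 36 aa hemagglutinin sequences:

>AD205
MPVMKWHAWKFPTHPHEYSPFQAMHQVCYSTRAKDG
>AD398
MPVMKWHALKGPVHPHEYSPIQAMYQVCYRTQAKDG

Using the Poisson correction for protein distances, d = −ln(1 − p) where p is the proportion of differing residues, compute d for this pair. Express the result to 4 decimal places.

Mismatches occur at site 9 (W→L), site 11 (F→G), site 13 (T→V), site 21 (F→I), site 25 (H→Y), site 30 (S→R), site 32 (R→Q).
p = 7/36 = 0.194444.
d = −ln(1 − 0.194444) = −ln(0.805556) = 0.2162.

0.2162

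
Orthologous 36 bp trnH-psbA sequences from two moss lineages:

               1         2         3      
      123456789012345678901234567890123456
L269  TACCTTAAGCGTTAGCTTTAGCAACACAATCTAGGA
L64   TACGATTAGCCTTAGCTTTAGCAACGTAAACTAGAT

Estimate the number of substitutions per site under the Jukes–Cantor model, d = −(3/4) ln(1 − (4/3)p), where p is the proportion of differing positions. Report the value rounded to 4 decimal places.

Mismatches occur at site 4 (C↔G), site 5 (T↔A), site 7 (A↔T), site 11 (G↔C), site 26 (A↔G), site 27 (C↔T), site 30 (T↔A), site 35 (G↔A), site 36 (A↔T).
p = 9/36 = 0.250000.
d = −0.75 · ln(1 − (4/3)·0.250000) = −0.75 · ln(0.666667) = −0.75 · (-0.405465) = 0.3041.

0.3041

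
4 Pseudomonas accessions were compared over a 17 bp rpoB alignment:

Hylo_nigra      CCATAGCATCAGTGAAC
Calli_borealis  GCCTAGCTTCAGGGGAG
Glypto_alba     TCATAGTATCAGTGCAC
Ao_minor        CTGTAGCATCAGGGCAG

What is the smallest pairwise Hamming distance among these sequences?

Pairwise Hamming distances:
  Hylo_nigra vs Calli_borealis: 6
  Hylo_nigra vs Glypto_alba: 3
  Hylo_nigra vs Ao_minor: 5
  Calli_borealis vs Glypto_alba: 7
  Calli_borealis vs Ao_minor: 5
  Glypto_alba vs Ao_minor: 6
The smallest is 3, between Hylo_nigra and Glypto_alba.

3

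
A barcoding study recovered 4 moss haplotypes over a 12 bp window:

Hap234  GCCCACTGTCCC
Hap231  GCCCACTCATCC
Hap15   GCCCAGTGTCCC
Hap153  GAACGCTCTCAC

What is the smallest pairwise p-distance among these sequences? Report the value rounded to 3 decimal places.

Pairwise Hamming distances:
  Hap234 vs Hap231: 3
  Hap234 vs Hap15: 1
  Hap234 vs Hap153: 5
  Hap231 vs Hap15: 4
  Hap231 vs Hap153: 6
  Hap15 vs Hap153: 6
The smallest is 1 mismatch, between Hap234 and Hap15; p = 1/12 = 0.083.

0.083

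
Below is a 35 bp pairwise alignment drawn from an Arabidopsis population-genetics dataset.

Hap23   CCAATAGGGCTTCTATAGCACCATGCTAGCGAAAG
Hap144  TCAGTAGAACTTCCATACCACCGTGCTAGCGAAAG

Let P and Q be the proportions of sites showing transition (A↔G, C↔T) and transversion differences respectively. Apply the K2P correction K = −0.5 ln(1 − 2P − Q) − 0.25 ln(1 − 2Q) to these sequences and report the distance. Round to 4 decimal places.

0.2469

Mismatches occur at site 1 (C↔T, transition), site 4 (A↔G, transition), site 8 (G↔A, transition), site 9 (G↔A, transition), site 14 (T↔C, transition), site 18 (G↔C, transversion), site 23 (A↔G, transition).
Of the 7 differences, 6 transitions and 1 transversion over 35 sites: P = 6/35 = 0.171429, Q = 1/35 = 0.028571.
d = −0.5·ln(0.628571) − 0.25·ln(0.942858) = −0.5·(-0.464306) − 0.25·(-0.058840) = 0.2469.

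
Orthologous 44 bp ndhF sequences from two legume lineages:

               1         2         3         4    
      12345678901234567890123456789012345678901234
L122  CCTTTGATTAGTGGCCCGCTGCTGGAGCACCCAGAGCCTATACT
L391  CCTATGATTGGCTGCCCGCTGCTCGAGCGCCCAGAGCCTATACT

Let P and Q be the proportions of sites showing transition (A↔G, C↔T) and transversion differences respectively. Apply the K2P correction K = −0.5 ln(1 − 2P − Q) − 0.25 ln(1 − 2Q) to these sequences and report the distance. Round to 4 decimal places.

Mismatches occur at site 4 (T↔A, transversion), site 10 (A↔G, transition), site 12 (T↔C, transition), site 13 (G↔T, transversion), site 24 (G↔C, transversion), site 29 (A↔G, transition).
Of the 6 differences, 3 transitions and 3 transversions over 44 sites: P = 3/44 = 0.068182, Q = 3/44 = 0.068182.
d = −0.5·ln(0.795454) − 0.25·ln(0.863636) = −0.5·(-0.228842) − 0.25·(-0.146604) = 0.1511.

0.1511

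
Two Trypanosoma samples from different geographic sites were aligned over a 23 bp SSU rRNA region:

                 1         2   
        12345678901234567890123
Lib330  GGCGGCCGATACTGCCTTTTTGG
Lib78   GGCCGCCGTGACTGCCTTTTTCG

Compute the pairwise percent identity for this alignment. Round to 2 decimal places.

82.61%

Mismatches occur at site 4 (G↔C), site 9 (A↔T), site 10 (T↔G), site 22 (G↔C).
19 of the 23 sites match, so the percent identity is 19/23 × 100 = 82.61%.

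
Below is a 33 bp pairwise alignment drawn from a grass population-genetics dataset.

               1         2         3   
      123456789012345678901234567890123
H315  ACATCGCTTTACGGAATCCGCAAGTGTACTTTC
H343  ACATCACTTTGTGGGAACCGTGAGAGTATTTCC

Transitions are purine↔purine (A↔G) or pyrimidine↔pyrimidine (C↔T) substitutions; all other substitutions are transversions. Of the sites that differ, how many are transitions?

8

The sequences differ at positions 6 (G/A, transition), 11 (A/G, transition), 12 (C/T, transition), 15 (A/G, transition), 17 (T/A, transversion), 21 (C/T, transition), 22 (A/G, transition), 25 (T/A, transversion), 29 (C/T, transition), 32 (T/C, transition).
Of the 10 differences, 8 transitions and 2 transversions, so the answer is 8.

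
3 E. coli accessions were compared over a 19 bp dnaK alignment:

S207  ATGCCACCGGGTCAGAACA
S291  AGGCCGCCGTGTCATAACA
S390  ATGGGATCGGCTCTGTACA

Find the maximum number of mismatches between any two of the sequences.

10

Pairwise Hamming distances:
  S207 vs S291: 4
  S207 vs S390: 6
  S291 vs S390: 10
The largest is 10, between S291 and S390.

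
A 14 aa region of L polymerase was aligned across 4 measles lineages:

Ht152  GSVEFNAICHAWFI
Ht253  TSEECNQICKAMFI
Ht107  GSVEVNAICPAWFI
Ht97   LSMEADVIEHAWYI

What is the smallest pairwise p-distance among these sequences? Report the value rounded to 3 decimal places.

0.143

Pairwise Hamming distances:
  Ht152 vs Ht253: 6
  Ht152 vs Ht107: 2
  Ht152 vs Ht97: 7
  Ht253 vs Ht107: 6
  Ht253 vs Ht97: 9
  Ht107 vs Ht97: 8
The smallest is 2 mismatches, between Ht152 and Ht107; p = 2/14 = 0.143.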